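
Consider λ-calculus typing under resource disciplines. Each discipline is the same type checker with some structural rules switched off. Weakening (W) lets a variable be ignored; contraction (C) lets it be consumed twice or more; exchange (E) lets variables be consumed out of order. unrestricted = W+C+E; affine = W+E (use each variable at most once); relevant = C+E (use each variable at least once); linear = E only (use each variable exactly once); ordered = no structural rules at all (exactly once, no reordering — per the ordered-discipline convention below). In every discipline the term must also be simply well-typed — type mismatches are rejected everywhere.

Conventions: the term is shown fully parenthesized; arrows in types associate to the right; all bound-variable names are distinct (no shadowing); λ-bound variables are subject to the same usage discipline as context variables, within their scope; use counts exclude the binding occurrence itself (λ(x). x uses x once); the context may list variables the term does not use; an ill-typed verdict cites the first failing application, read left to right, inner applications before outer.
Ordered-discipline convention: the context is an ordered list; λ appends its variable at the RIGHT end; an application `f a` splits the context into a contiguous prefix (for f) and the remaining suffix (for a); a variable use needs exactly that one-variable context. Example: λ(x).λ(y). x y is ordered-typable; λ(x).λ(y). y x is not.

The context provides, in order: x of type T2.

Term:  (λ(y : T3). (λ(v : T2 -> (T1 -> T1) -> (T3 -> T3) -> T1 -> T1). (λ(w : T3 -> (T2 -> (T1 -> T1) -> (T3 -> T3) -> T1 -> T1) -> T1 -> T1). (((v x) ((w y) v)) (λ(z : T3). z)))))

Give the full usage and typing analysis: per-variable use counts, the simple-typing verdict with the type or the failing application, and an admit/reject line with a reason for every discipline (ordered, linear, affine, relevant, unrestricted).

counts: x ×1; y (bound) ×1; v (bound) ×2; w (bound) ×1; z (bound) ×1
uses in reading order: v, x, w, y, v, z
typing: the term checks, with type T3 -> (T2 -> (T1 -> T1) -> (T3 -> T3) -> T1 -> T1) -> (T3 -> (T2 -> (T1 -> T1) -> (T3 -> T3) -> T1 -> T1) -> T1 -> T1) -> T1 -> T1
ordered ✗ (uses contraction: v ×2)
linear ✗ (uses contraction: v ×2)
affine ✗ (uses contraction: v ×2)
relevant ✓ (none of x, y, v, w, z goes unused)
unrestricted ✓ (type-checks (T3 -> (T2 -> (T1 -> T1) -> (T3 -> T3) -> T1 -> T1) -> (T3 -> (T2 -> (T1 -> T1) -> (T3 -> T3) -> T1 -> T1) -> T1 -> T1) -> T1 -> T1) and nothing is barred)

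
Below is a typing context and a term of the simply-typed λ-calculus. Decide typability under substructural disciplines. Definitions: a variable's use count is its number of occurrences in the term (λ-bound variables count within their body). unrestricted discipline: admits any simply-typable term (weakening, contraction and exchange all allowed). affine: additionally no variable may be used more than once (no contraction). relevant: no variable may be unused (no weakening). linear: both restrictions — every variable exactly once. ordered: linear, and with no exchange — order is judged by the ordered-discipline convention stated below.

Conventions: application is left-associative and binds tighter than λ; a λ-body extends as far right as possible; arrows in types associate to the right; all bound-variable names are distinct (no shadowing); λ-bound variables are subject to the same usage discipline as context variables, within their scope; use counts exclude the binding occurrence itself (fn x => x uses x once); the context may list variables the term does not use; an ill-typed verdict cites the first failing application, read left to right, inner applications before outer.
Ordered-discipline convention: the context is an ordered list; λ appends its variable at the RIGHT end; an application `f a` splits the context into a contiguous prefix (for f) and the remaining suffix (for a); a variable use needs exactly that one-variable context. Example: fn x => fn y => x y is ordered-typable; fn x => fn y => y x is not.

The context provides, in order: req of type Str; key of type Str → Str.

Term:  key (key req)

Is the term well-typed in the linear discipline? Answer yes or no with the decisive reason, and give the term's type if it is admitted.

no — key ×2 used more than once (contraction)
usage: req=1, key=2
left-to-right use order: key, key, req
typing: well-typed at Str
across the five disciplines: ordered ✗ | linear ✗ | affine ✗ | relevant ✓ | unrestricted ✓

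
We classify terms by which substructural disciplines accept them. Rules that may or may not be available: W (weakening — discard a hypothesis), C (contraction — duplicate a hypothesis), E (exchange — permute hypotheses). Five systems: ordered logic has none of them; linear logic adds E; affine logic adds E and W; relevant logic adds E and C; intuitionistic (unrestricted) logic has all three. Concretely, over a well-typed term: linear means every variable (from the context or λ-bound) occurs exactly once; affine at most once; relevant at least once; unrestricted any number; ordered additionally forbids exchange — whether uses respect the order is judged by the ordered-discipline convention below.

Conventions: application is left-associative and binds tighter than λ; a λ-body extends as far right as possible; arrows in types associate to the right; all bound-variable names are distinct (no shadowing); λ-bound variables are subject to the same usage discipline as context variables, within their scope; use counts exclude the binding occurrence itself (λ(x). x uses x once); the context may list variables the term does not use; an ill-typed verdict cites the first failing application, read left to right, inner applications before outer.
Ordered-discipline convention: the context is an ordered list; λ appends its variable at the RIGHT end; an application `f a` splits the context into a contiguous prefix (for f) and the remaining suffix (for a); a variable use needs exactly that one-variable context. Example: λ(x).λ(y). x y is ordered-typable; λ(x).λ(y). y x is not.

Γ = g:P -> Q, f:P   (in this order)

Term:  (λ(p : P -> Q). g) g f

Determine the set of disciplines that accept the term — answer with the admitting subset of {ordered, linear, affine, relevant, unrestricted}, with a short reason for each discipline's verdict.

admitted in: unrestricted
use counts: g: 2; f: 1; p [bound]: 0
use order (left to right): g, g, f
typing: ✓ — Q
ordered: ✗, repeated use of g ×2; needs weakening: p unused
linear: ✗, repeated use of g ×2; needs weakening: p unused
affine: ✗, repeated use of g ×2
relevant: ✗, needs weakening: p unused
unrestricted: ✓, typability at Q is all that's needed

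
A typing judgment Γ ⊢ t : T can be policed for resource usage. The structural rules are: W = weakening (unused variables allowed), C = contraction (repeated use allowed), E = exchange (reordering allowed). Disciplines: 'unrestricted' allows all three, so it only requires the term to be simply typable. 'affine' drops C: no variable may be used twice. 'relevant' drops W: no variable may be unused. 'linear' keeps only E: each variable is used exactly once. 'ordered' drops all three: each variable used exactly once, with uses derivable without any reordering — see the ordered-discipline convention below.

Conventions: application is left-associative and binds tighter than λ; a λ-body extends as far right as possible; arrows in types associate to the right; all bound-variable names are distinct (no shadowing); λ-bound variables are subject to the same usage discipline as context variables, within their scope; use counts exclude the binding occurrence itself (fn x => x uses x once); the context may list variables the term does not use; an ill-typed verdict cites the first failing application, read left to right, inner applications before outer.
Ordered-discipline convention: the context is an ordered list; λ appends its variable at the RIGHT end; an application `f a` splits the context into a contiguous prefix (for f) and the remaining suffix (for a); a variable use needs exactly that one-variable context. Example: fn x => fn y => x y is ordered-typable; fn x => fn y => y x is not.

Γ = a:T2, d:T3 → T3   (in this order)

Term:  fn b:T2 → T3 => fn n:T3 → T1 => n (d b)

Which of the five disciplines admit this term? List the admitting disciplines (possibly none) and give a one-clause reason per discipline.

admitting disciplines: none
usage: a=0, d=1, b (bound)=1, n (bound)=1
order of uses: n, d, b
typing: ill-typed: an argument T2 → T3 mismatches the expected T3
ordered ✗ (the type mismatch rejects it)
linear ✗ (not simply typable)
affine ✗ (fails simple typing)
relevant ✗ (a type mismatch blocks all five)
unrestricted ✗ (the type mismatch rejects it)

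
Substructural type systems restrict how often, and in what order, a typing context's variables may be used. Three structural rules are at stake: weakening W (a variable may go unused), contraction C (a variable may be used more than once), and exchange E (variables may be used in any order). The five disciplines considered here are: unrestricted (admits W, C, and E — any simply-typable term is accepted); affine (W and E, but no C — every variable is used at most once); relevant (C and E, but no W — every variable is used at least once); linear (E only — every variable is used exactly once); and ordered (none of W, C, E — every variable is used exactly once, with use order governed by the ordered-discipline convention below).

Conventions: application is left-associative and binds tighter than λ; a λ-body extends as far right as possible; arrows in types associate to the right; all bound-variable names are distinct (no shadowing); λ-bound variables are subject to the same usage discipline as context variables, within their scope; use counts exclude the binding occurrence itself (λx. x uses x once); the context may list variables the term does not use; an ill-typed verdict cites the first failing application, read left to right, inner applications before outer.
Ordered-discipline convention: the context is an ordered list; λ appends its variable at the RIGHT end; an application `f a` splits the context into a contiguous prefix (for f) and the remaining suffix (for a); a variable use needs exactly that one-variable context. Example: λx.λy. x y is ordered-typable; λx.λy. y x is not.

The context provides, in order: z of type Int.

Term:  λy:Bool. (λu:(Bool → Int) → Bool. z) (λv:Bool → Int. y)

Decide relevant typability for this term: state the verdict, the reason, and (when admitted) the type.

no — needs weakening: u, v unused
counts: z ×1; y (λ-bound) ×1; u (λ-bound) ×0; v (λ-bound) ×0
order of uses: z, y
typing: the term checks, with type Bool → Int
per-discipline verdicts: ordered ✗; linear ✗; affine ✓; relevant ✗; unrestricted ✓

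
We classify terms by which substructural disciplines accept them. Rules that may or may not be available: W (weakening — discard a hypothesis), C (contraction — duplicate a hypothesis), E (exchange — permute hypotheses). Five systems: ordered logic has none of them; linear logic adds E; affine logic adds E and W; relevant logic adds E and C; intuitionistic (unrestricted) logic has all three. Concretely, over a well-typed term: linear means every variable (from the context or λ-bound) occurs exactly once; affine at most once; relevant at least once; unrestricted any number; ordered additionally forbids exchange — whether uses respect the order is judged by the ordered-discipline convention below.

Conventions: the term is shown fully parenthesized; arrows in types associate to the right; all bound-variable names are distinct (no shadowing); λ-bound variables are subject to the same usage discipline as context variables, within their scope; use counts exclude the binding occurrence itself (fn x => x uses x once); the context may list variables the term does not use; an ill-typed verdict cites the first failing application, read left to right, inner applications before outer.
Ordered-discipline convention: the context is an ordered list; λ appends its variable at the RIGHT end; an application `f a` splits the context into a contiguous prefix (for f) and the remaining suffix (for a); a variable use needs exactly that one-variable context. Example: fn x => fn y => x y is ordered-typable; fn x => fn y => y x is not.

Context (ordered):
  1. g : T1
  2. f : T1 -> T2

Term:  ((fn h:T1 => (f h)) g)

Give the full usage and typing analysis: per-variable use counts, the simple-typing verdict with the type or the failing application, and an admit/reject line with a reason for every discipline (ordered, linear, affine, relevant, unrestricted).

variable uses: g: 1; f: 1; h [bound]: 1
use order (left to right): f, h, g
typing: ✓ — T2
ordered: ✗ — no contiguous prefix/suffix split fits f, h, g
linear: ✓ — each of g, f, h used exactly once
affine: ✓ — no duplicate uses among g, f, h
relevant: ✓ — none of g, f, h goes unused
unrestricted: ✓ — typability at T2 is all that's needed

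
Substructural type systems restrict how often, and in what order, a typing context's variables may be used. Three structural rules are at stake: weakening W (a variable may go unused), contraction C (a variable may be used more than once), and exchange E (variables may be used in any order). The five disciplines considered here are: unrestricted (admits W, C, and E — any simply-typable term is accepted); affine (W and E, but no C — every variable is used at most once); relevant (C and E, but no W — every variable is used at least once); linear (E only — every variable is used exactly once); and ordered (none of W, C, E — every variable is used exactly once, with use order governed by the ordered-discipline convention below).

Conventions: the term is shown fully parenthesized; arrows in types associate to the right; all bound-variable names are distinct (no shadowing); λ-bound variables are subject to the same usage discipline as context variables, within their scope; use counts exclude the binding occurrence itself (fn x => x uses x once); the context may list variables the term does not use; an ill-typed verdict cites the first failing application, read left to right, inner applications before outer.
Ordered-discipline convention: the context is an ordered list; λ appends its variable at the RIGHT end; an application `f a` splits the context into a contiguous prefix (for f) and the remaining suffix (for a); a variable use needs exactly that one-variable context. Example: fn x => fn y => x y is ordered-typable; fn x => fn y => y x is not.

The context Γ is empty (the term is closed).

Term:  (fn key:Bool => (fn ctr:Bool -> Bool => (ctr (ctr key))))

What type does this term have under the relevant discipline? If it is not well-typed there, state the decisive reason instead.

term : Bool -> (Bool -> Bool) -> Bool
counts: key [bound] ×1, ctr [bound] ×2
uses in reading order: ctr, ctr, key
typing: ✓ — Bool -> (Bool -> Bool) -> Bool
across the five disciplines: ordered ✗ | linear ✗ | affine ✗ | relevant ✓ | unrestricted ✓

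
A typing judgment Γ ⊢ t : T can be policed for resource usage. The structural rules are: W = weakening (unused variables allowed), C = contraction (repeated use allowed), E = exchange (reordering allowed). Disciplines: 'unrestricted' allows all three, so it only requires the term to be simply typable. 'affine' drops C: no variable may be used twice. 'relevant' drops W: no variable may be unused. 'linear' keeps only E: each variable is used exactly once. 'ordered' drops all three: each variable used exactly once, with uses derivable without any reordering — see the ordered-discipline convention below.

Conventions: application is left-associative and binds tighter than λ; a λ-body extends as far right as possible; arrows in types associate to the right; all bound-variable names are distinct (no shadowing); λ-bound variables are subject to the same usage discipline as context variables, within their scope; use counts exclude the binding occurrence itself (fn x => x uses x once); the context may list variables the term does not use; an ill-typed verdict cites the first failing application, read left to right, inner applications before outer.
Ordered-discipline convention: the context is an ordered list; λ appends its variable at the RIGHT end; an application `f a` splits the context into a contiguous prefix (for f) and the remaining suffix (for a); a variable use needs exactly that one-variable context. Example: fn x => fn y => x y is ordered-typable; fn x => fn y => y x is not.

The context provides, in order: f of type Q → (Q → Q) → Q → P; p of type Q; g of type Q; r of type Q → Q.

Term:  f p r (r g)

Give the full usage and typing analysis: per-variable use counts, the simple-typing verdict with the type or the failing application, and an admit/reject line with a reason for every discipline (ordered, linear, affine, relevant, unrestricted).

variable uses: f: 1; p: 1; g: 1; r: 2
uses in reading order: f, p, r, r, g
typing: the term checks, with type P
ordered: ✗, uses contraction: r ×2
linear: ✗, uses contraction: r ×2
affine: ✗, uses contraction: r ×2
relevant: ✓, at least one use each (f, p, g, r)
unrestricted: ✓, well-typed at P; no restrictions here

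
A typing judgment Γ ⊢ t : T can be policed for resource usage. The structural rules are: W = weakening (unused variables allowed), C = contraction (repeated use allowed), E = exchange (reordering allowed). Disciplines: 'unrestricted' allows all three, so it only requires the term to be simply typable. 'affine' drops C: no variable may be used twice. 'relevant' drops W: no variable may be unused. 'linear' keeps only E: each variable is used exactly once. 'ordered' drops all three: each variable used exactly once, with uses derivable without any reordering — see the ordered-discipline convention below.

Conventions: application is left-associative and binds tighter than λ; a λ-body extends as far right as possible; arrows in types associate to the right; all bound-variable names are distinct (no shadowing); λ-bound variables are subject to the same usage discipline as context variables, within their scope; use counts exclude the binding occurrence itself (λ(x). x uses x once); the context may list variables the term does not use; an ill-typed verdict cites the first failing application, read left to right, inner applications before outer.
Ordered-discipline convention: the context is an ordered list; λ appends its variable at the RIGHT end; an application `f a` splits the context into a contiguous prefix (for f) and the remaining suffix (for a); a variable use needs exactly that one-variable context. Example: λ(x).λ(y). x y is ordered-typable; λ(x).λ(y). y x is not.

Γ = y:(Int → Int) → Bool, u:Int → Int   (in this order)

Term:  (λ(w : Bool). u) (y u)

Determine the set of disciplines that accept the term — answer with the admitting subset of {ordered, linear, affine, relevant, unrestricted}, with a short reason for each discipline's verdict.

admitting disciplines: unrestricted
usage: y ×1; u ×2; w [bound] ×0
use order (left to right): u, y, u
typing: well-typed — term : Int → Int
ordered ✗ (u ×2 used more than once (contraction); w never used (weakening))
linear ✗ (u ×2 used more than once (contraction); w never used (weakening))
affine ✗ (u ×2 used more than once (contraction))
relevant ✗ (w never used (weakening))
unrestricted ✓ (well-typed at Int → Int; no restrictions here)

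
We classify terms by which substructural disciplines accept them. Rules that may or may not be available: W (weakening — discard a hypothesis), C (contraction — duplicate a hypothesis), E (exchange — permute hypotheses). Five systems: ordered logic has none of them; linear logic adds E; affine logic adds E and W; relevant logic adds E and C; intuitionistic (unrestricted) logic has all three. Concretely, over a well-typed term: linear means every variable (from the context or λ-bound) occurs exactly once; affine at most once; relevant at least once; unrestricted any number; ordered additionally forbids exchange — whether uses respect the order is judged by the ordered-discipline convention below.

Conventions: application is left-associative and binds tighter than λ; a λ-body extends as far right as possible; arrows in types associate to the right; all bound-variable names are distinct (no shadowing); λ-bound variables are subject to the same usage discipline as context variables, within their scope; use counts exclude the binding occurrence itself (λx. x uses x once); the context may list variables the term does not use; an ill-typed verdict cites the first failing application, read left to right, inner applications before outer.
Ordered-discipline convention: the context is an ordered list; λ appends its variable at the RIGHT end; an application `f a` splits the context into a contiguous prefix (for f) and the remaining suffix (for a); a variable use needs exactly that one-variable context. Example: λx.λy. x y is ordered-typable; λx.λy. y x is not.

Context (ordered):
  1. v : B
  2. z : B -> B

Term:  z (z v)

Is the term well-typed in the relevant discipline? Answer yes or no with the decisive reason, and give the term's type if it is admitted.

yes — at least one use each (v, z); term : B
variable uses: v: 1×, z: 2×
left-to-right use order: z, z, v
typing: ✓ — B
across the five disciplines: ordered ✗ · linear ✗ · affine ✗ · relevant ✓ · unrestricted ✓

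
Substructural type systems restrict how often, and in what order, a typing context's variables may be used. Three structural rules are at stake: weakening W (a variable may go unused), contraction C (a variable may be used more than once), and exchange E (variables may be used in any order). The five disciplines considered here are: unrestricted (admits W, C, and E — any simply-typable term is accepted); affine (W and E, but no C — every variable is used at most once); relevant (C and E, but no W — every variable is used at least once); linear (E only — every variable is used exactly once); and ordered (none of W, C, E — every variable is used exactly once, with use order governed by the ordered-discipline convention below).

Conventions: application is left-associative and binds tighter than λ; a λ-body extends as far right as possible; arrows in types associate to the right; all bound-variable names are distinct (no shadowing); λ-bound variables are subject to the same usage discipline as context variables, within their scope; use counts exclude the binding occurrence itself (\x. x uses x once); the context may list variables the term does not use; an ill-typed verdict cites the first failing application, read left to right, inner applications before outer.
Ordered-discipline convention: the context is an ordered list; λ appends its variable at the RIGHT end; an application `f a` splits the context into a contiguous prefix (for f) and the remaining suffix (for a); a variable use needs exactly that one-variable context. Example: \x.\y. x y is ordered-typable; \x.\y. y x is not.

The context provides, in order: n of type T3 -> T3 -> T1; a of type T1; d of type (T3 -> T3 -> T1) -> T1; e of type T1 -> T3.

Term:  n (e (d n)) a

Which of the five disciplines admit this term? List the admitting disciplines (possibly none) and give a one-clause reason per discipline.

admitted by: none
use counts: n=2, a=1, d=1, e=1
left-to-right use order: n, e, d, n, a
typing: ill-typed: an argument T1 mismatches the expected T3
ordered: ✗ — a type mismatch blocks all five
linear: ✗ — the type mismatch rejects it
affine: ✗ — not simply typable
relevant: ✗ — fails simple typing
unrestricted: ✗ — a type mismatch blocks all five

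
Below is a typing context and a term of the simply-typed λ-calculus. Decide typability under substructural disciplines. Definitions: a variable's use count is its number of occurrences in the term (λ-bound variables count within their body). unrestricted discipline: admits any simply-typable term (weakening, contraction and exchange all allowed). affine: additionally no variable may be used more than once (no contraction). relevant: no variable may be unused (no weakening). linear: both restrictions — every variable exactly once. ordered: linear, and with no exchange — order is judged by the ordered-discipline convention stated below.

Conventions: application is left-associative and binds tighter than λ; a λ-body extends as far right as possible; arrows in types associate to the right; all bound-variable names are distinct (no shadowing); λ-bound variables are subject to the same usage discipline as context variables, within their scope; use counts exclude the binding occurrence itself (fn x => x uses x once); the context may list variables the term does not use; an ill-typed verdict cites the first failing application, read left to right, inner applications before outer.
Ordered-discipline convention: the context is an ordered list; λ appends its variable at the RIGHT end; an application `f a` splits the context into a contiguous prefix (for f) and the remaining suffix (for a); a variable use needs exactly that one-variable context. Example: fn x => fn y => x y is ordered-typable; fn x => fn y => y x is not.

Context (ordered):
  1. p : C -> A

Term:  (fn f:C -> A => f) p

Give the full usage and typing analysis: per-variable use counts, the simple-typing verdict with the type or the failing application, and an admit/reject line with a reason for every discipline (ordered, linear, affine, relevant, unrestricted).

use counts: p ×1, f (bound) ×1
uses in reading order: f, p
typing: ✓ — C -> A
ordered: ✓ — one use each (p, f); ordered split holds
linear: ✓ — single use per variable (p, f)
affine: ✓ — no duplicate uses among p, f
relevant: ✓ — every one of p, f appears
unrestricted: ✓ — typability at C -> A is all that's needed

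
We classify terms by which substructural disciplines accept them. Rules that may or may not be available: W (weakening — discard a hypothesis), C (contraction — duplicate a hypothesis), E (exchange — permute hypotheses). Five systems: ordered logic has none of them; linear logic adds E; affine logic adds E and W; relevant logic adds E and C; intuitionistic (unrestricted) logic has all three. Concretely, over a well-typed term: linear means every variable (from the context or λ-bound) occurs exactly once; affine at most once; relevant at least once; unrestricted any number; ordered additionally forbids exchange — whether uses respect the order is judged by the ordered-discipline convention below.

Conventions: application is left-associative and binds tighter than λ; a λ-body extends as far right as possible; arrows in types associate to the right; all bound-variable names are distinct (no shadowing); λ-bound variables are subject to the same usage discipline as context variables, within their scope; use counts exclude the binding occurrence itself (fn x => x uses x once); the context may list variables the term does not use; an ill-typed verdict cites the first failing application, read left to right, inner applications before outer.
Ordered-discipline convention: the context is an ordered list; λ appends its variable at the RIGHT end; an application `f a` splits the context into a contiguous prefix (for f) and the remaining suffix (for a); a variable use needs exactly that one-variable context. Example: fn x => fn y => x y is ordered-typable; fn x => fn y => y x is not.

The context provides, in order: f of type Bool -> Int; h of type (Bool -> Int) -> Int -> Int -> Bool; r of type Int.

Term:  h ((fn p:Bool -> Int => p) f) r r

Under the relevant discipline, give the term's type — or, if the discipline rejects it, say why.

term : Bool
use counts: f: 1×, h: 1×, r: 2×, p (λ-bound): 1×
use order (left to right): h, p, f, r, r
typing: well-typed at Bool
per-discipline verdicts: ordered ✗, linear ✗, affine ✗, relevant ✓, unrestricted ✓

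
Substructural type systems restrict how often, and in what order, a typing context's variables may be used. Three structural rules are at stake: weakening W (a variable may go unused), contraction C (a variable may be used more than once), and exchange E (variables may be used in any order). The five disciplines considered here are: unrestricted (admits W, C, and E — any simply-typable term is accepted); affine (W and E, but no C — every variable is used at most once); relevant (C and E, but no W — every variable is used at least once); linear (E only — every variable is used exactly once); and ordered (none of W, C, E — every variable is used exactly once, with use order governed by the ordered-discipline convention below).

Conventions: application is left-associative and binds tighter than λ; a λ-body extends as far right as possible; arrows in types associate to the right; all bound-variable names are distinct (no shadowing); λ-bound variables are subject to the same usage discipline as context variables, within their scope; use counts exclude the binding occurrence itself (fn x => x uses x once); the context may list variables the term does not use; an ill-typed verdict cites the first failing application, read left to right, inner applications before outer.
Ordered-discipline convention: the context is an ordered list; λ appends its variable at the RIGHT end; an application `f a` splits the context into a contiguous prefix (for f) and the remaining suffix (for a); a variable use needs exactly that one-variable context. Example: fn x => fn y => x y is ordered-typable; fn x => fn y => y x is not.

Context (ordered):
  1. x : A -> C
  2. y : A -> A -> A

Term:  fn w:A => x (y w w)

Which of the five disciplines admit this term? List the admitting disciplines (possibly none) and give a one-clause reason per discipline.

admitting disciplines: relevant, unrestricted
variable uses: x ×1; y ×1; w (bound) ×2
left-to-right use order: x, y, w, w
typing: the term checks, with type A -> C
ordered: ✗ — needs contraction — w ×2
linear: ✗ — needs contraction — w ×2
affine: ✗ — needs contraction — w ×2
relevant: ✓ — at least one use each (x, y, w)
unrestricted: ✓ — typability at A -> C is all that's needed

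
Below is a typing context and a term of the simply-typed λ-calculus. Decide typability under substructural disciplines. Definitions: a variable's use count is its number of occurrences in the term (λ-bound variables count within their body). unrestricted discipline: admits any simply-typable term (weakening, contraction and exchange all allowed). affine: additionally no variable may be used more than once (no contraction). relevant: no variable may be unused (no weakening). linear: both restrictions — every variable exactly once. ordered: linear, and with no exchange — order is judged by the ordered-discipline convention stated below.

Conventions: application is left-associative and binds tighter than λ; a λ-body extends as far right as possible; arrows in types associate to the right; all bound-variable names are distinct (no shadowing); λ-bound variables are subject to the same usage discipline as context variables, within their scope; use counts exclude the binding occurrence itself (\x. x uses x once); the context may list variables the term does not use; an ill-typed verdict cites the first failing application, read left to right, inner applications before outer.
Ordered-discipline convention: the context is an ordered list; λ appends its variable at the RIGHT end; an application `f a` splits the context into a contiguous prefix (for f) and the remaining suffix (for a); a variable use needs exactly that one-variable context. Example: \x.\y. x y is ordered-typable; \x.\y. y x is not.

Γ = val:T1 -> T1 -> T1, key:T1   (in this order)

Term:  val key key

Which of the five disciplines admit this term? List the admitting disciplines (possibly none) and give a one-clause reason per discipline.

admitting disciplines: relevant, unrestricted
use counts: val: 1, key: 2
left-to-right use order: val, key, key
typing: the term checks, with type T1
ordered ✗ (repeated use of key ×2)
linear ✗ (repeated use of key ×2)
affine ✗ (repeated use of key ×2)
relevant ✓ (none of val, key goes unused)
unrestricted ✓ (type-checks (T1) and nothing is barred)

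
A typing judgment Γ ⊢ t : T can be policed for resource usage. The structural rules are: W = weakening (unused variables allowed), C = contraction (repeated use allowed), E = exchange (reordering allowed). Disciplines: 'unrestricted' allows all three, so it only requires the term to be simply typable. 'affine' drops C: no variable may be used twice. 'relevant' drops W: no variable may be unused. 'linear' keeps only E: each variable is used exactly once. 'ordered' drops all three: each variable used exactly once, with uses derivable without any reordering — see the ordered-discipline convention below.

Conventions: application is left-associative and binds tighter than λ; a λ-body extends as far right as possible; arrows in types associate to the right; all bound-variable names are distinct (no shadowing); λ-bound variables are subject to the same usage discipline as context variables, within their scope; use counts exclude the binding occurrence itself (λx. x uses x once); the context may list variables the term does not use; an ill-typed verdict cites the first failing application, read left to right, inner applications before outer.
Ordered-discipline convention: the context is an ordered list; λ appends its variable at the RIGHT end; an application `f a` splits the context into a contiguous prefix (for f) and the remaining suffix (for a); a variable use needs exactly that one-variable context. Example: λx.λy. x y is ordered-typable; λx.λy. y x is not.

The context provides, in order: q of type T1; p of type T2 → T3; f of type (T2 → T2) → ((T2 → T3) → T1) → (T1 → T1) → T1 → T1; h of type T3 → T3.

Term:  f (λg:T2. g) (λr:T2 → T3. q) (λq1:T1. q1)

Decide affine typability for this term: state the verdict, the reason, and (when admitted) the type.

yes — at most one use each (q, p, f, h, g, r, q1); term : T1 → T1
variable uses: q: 1×; p: 0×; f: 1×; h: 0×; g [bound]: 1×; r [bound]: 0×; q1 [bound]: 1×
order of uses: f, g, q, q1
typing: well-typed — term : T1 → T1
per-discipline verdicts: ordered ✗, linear ✗, affine ✓, relevant ✗, unrestricted ✓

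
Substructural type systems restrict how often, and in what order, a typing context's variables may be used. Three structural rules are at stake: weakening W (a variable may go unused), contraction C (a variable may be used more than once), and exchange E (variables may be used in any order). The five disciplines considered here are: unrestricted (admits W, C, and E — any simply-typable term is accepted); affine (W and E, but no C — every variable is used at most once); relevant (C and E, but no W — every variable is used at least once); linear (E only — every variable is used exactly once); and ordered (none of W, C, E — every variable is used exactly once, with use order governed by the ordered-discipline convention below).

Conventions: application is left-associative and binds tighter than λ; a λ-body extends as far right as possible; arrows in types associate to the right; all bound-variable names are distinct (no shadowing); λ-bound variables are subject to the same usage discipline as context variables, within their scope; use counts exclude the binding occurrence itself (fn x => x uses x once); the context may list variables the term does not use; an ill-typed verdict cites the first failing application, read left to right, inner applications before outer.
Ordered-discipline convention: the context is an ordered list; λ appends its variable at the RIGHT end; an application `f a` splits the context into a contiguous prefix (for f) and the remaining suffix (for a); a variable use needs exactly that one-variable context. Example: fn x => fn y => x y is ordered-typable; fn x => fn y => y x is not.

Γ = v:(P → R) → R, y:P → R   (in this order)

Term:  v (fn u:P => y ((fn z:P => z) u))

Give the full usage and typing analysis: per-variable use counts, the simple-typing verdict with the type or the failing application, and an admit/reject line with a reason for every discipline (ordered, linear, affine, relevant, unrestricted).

use counts: v: 1, y: 1, u (bound): 1, z (bound): 1
use order (left to right): v, y, z, u
typing: well-typed at R
ordered: ✓ — v, y, u, z: once each, no exchange needed
linear: ✓ — exactly-once usage across v, y, u, z
affine: ✓ — none of v, y, u, z used more than once
relevant: ✓ — none of v, y, u, z goes unused
unrestricted: ✓ — typability at R is all that's needed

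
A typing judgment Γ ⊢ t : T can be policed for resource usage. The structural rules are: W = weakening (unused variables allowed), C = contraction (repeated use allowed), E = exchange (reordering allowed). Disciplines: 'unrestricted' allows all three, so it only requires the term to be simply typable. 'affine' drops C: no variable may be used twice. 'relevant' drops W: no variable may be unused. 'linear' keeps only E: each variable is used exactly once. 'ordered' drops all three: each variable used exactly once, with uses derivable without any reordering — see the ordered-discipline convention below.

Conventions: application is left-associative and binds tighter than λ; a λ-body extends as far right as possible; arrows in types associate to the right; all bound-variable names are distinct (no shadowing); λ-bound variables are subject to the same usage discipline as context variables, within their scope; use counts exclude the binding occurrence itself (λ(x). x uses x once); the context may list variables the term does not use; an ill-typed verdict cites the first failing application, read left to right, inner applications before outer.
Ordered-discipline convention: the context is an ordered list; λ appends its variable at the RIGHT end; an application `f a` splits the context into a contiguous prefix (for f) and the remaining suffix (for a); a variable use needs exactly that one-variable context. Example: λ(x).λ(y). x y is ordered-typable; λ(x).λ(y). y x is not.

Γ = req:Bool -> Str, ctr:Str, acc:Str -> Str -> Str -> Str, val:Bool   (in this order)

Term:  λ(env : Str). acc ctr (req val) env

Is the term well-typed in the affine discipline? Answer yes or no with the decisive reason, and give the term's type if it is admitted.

yes — no duplicate uses among req, ctr, acc, val, env; term : Str -> Str
counts: req ×1, ctr ×1, acc ×1, val ×1, env (bound) ×1
order of uses: acc, ctr, req, val, env
typing: ✓ — Str -> Str
all disciplines: ordered ✗, linear ✓, affine ✓, relevant ✓, unrestricted ✓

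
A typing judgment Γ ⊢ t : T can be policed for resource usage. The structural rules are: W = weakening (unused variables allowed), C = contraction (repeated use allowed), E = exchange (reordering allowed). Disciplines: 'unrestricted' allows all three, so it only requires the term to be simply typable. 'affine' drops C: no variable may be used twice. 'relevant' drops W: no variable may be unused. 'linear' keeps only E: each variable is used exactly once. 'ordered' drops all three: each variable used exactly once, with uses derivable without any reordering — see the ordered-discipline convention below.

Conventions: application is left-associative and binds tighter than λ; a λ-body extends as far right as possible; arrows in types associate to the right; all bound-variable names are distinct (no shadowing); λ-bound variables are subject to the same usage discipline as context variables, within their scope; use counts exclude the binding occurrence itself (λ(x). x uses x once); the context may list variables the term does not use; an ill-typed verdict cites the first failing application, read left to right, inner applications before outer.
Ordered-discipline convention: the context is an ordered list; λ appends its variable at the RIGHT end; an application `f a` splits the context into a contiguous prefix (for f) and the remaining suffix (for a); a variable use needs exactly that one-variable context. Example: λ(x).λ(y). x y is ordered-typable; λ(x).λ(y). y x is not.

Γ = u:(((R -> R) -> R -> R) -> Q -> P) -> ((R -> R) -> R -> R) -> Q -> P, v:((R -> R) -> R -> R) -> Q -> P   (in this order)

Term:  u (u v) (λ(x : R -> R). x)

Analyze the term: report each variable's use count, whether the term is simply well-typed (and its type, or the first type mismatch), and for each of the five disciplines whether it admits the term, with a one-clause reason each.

usage: u: 2×; v: 1×; x [bound]: 1×
use order (left to right): u, u, v, x
typing: well-typed at Q -> P
ordered: ✗, u ×2 used more than once (contraction)
linear: ✗, u ×2 used more than once (contraction)
affine: ✗, u ×2 used more than once (contraction)
relevant: ✓, every one of u, v, x appears
unrestricted: ✓, simply typable at Q -> P; W, C, E all held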